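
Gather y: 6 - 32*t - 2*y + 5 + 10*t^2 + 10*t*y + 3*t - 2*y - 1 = 10*t^2 - 29*t + y*(10*t - 4) + 10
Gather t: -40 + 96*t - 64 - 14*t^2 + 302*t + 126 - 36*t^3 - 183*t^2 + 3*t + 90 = -36*t^3 - 197*t^2 + 401*t + 112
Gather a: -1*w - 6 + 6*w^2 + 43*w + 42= 6*w^2 + 42*w + 36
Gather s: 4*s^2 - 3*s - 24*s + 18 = 4*s^2 - 27*s + 18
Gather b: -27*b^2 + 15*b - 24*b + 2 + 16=-27*b^2 - 9*b + 18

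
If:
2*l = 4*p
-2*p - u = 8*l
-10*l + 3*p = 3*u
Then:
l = 0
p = 0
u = 0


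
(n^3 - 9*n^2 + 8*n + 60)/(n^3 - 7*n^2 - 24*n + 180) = (n^2 - 3*n - 10)/(n^2 - n - 30)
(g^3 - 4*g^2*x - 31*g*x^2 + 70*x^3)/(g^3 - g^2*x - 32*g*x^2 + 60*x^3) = (-g^2 + 2*g*x + 35*x^2)/(-g^2 - g*x + 30*x^2)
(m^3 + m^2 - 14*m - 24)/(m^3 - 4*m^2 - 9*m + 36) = (m + 2)/(m - 3)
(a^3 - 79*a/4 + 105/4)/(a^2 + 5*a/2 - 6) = (2*a^2 + 3*a - 35)/(2*(a + 4))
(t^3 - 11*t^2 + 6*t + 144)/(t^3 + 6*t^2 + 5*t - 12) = (t^2 - 14*t + 48)/(t^2 + 3*t - 4)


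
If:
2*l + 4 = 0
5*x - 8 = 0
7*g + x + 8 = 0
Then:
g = -48/35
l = -2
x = 8/5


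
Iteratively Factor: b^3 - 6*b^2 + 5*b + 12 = (b - 3)*(b^2 - 3*b - 4) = (b - 3)*(b + 1)*(b - 4)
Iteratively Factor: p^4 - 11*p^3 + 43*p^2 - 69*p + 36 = (p - 3)*(p^3 - 8*p^2 + 19*p - 12) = (p - 3)^2*(p^2 - 5*p + 4) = (p - 4)*(p - 3)^2*(p - 1)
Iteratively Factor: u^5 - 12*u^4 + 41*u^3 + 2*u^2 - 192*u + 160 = (u + 2)*(u^4 - 14*u^3 + 69*u^2 - 136*u + 80) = (u - 1)*(u + 2)*(u^3 - 13*u^2 + 56*u - 80) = (u - 4)*(u - 1)*(u + 2)*(u^2 - 9*u + 20) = (u - 4)^2*(u - 1)*(u + 2)*(u - 5)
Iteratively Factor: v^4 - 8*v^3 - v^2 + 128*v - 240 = (v - 5)*(v^3 - 3*v^2 - 16*v + 48) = (v - 5)*(v + 4)*(v^2 - 7*v + 12) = (v - 5)*(v - 3)*(v + 4)*(v - 4)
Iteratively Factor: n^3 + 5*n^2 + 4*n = (n)*(n^2 + 5*n + 4) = n*(n + 1)*(n + 4)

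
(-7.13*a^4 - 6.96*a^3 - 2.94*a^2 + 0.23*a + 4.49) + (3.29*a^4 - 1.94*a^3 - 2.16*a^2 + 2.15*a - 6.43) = -3.84*a^4 - 8.9*a^3 - 5.1*a^2 + 2.38*a - 1.94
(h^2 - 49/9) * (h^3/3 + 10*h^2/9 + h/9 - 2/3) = h^5/3 + 10*h^4/9 - 46*h^3/27 - 544*h^2/81 - 49*h/81 + 98/27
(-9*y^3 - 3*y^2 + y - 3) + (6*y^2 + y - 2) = -9*y^3 + 3*y^2 + 2*y - 5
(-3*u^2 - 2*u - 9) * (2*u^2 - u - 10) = -6*u^4 - u^3 + 14*u^2 + 29*u + 90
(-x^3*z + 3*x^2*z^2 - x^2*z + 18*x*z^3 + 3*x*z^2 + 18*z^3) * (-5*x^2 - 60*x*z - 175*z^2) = 5*x^5*z + 45*x^4*z^2 + 5*x^4*z - 95*x^3*z^3 + 45*x^3*z^2 - 1605*x^2*z^4 - 95*x^2*z^3 - 3150*x*z^5 - 1605*x*z^4 - 3150*z^5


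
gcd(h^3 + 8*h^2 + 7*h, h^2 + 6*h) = h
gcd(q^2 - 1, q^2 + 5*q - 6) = q - 1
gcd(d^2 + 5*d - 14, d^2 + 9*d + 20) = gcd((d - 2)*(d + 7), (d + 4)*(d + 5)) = 1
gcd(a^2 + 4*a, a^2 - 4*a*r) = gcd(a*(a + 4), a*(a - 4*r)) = a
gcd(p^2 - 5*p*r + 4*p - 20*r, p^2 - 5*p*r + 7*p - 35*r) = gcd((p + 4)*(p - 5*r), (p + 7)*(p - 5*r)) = p - 5*r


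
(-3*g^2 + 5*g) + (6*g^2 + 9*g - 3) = 3*g^2 + 14*g - 3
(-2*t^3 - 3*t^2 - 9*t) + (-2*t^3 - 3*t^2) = -4*t^3 - 6*t^2 - 9*t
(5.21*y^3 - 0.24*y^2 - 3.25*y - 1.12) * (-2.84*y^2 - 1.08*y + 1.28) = -14.7964*y^5 - 4.9452*y^4 + 16.158*y^3 + 6.3836*y^2 - 2.9504*y - 1.4336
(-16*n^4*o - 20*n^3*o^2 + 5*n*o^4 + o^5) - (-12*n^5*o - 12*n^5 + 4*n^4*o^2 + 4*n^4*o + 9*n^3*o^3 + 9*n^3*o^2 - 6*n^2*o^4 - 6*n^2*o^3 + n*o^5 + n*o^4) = 12*n^5*o + 12*n^5 - 4*n^4*o^2 - 20*n^4*o - 9*n^3*o^3 - 29*n^3*o^2 + 6*n^2*o^4 + 6*n^2*o^3 - n*o^5 + 4*n*o^4 + o^5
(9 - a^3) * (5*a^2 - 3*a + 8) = -5*a^5 + 3*a^4 - 8*a^3 + 45*a^2 - 27*a + 72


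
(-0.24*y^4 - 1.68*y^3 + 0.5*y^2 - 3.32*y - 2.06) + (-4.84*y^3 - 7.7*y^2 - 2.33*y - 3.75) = -0.24*y^4 - 6.52*y^3 - 7.2*y^2 - 5.65*y - 5.81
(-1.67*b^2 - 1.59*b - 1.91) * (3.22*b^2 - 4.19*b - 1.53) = -5.3774*b^4 + 1.8775*b^3 + 3.067*b^2 + 10.4356*b + 2.9223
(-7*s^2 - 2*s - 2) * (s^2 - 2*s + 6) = -7*s^4 + 12*s^3 - 40*s^2 - 8*s - 12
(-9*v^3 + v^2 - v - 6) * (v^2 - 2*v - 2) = -9*v^5 + 19*v^4 + 15*v^3 - 6*v^2 + 14*v + 12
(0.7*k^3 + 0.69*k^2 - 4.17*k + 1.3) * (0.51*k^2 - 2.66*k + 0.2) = 0.357*k^5 - 1.5101*k^4 - 3.8221*k^3 + 11.8932*k^2 - 4.292*k + 0.26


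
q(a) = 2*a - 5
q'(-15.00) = 2.00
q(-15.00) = -35.00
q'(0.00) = 2.00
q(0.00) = -5.00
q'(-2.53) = 2.00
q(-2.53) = -10.06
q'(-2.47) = 2.00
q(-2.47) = -9.94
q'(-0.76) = 2.00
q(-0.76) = -6.52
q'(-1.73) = 2.00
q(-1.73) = -8.46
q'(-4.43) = 2.00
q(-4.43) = -13.86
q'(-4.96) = 2.00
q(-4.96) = -14.92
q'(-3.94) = 2.00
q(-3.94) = -12.88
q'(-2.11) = 2.00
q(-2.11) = -9.22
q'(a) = 2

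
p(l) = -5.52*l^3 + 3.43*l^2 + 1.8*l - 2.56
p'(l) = -16.56*l^2 + 6.86*l + 1.8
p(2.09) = -34.21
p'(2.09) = -56.20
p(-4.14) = 440.46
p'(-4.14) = -310.43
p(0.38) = -1.68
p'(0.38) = 2.02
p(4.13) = -325.48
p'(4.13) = -252.33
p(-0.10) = -2.70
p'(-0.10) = 0.95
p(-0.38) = -2.45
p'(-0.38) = -3.20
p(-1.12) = 7.48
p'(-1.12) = -26.66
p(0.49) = -1.50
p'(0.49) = 1.19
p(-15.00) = 19372.19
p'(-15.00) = -3827.10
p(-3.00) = 171.95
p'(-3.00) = -167.82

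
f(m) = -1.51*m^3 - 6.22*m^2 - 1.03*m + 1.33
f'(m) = -4.53*m^2 - 12.44*m - 1.03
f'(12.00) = -802.63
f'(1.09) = -19.97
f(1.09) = -9.14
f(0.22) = 0.79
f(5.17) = -378.91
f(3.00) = -98.51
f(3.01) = -99.30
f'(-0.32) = 2.49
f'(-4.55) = -38.21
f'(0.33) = -5.63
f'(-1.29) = 7.48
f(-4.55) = 19.48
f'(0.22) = -3.99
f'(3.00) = -79.12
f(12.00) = -3515.99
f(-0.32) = 1.07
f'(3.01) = -79.52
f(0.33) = 0.26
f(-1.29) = -4.45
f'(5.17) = -186.43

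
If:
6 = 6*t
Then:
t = 1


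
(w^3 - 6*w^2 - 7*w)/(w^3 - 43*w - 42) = w/(w + 6)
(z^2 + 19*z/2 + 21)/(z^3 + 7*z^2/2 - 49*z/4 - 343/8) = 4*(z + 6)/(4*z^2 - 49)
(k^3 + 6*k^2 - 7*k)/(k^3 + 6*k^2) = (k^2 + 6*k - 7)/(k*(k + 6))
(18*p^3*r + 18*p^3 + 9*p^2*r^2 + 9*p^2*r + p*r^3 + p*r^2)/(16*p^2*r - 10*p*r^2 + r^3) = p*(18*p^2*r + 18*p^2 + 9*p*r^2 + 9*p*r + r^3 + r^2)/(r*(16*p^2 - 10*p*r + r^2))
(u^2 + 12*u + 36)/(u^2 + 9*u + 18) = (u + 6)/(u + 3)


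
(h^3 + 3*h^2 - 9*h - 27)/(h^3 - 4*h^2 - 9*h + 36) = (h + 3)/(h - 4)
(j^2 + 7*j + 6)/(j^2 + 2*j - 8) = (j^2 + 7*j + 6)/(j^2 + 2*j - 8)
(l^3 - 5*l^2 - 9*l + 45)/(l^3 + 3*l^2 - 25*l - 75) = (l - 3)/(l + 5)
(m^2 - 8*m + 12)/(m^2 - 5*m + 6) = (m - 6)/(m - 3)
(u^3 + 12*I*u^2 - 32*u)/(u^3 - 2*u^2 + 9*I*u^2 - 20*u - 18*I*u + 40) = u*(u + 8*I)/(u^2 + u*(-2 + 5*I) - 10*I)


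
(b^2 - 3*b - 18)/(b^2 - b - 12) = (b - 6)/(b - 4)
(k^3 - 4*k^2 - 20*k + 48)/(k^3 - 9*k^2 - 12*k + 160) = (k^2 - 8*k + 12)/(k^2 - 13*k + 40)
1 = 1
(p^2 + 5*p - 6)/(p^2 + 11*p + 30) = (p - 1)/(p + 5)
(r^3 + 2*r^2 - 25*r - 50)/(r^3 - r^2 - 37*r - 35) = (r^2 - 3*r - 10)/(r^2 - 6*r - 7)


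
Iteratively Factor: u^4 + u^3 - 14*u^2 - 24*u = (u + 3)*(u^3 - 2*u^2 - 8*u) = (u - 4)*(u + 3)*(u^2 + 2*u) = (u - 4)*(u + 2)*(u + 3)*(u)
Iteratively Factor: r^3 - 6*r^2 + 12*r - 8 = (r - 2)*(r^2 - 4*r + 4) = (r - 2)^2*(r - 2)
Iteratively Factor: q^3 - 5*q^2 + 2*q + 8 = (q + 1)*(q^2 - 6*q + 8) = (q - 2)*(q + 1)*(q - 4)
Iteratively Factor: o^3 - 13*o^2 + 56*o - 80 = (o - 4)*(o^2 - 9*o + 20) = (o - 4)^2*(o - 5)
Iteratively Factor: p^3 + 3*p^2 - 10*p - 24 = (p - 3)*(p^2 + 6*p + 8) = (p - 3)*(p + 2)*(p + 4)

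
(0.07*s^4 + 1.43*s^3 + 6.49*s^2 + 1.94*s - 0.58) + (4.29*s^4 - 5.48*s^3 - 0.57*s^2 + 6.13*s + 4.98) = 4.36*s^4 - 4.05*s^3 + 5.92*s^2 + 8.07*s + 4.4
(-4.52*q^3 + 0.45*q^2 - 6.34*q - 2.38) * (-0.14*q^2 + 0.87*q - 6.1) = 0.6328*q^5 - 3.9954*q^4 + 28.8511*q^3 - 7.9276*q^2 + 36.6034*q + 14.518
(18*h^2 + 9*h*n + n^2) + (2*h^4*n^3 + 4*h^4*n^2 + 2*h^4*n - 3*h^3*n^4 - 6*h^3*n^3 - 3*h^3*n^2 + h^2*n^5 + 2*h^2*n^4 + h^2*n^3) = 2*h^4*n^3 + 4*h^4*n^2 + 2*h^4*n - 3*h^3*n^4 - 6*h^3*n^3 - 3*h^3*n^2 + h^2*n^5 + 2*h^2*n^4 + h^2*n^3 + 18*h^2 + 9*h*n + n^2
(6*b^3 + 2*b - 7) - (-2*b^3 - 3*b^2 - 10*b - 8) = 8*b^3 + 3*b^2 + 12*b + 1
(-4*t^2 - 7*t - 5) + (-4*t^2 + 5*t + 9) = -8*t^2 - 2*t + 4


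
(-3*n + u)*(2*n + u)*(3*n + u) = -18*n^3 - 9*n^2*u + 2*n*u^2 + u^3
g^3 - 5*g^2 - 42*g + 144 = (g - 8)*(g - 3)*(g + 6)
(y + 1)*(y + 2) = y^2 + 3*y + 2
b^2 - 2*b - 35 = (b - 7)*(b + 5)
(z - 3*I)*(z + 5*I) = z^2 + 2*I*z + 15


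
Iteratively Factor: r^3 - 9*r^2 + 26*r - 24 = (r - 4)*(r^2 - 5*r + 6) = (r - 4)*(r - 3)*(r - 2)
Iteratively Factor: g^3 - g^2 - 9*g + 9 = (g + 3)*(g^2 - 4*g + 3) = (g - 3)*(g + 3)*(g - 1)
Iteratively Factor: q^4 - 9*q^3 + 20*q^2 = (q)*(q^3 - 9*q^2 + 20*q) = q*(q - 4)*(q^2 - 5*q) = q^2*(q - 4)*(q - 5)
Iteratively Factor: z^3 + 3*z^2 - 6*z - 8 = (z + 4)*(z^2 - z - 2) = (z - 2)*(z + 4)*(z + 1)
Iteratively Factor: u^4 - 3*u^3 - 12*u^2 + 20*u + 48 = (u + 2)*(u^3 - 5*u^2 - 2*u + 24) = (u + 2)^2*(u^2 - 7*u + 12) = (u - 4)*(u + 2)^2*(u - 3)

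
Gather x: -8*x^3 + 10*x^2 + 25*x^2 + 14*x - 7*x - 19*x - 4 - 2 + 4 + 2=-8*x^3 + 35*x^2 - 12*x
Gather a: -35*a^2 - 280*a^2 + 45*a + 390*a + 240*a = -315*a^2 + 675*a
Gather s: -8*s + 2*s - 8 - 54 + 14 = -6*s - 48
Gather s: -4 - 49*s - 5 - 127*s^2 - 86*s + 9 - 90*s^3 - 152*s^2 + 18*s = -90*s^3 - 279*s^2 - 117*s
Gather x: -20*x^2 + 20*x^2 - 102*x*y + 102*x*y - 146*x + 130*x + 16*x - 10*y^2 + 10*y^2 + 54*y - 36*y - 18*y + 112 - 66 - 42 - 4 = 0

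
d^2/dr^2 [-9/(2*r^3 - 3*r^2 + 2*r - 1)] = 18*(3*(2*r - 1)*(2*r^3 - 3*r^2 + 2*r - 1) - 4*(3*r^2 - 3*r + 1)^2)/(2*r^3 - 3*r^2 + 2*r - 1)^3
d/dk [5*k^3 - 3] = 15*k^2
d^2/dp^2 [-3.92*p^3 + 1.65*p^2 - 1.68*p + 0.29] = 3.3 - 23.52*p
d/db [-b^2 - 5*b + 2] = -2*b - 5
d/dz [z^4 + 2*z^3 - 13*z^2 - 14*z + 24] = 4*z^3 + 6*z^2 - 26*z - 14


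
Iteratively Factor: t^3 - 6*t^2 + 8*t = (t - 2)*(t^2 - 4*t) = (t - 4)*(t - 2)*(t)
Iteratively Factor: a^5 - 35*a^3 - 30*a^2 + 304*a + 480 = (a + 4)*(a^4 - 4*a^3 - 19*a^2 + 46*a + 120) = (a + 2)*(a + 4)*(a^3 - 6*a^2 - 7*a + 60) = (a - 4)*(a + 2)*(a + 4)*(a^2 - 2*a - 15) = (a - 4)*(a + 2)*(a + 3)*(a + 4)*(a - 5)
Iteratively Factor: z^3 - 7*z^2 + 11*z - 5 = (z - 1)*(z^2 - 6*z + 5) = (z - 5)*(z - 1)*(z - 1)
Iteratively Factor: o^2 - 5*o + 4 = (o - 1)*(o - 4)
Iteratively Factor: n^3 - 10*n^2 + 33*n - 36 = (n - 3)*(n^2 - 7*n + 12) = (n - 3)^2*(n - 4)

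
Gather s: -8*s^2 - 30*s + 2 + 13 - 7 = -8*s^2 - 30*s + 8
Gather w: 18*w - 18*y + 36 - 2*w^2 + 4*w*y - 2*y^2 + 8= -2*w^2 + w*(4*y + 18) - 2*y^2 - 18*y + 44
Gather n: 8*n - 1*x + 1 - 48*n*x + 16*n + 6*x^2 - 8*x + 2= n*(24 - 48*x) + 6*x^2 - 9*x + 3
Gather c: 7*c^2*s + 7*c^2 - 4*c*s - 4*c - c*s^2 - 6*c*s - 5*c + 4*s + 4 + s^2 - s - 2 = c^2*(7*s + 7) + c*(-s^2 - 10*s - 9) + s^2 + 3*s + 2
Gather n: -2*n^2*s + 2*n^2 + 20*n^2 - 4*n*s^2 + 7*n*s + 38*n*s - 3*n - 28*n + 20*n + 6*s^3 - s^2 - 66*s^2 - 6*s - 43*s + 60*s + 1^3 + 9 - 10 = n^2*(22 - 2*s) + n*(-4*s^2 + 45*s - 11) + 6*s^3 - 67*s^2 + 11*s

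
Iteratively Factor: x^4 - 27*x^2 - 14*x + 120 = (x - 2)*(x^3 + 2*x^2 - 23*x - 60) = (x - 2)*(x + 4)*(x^2 - 2*x - 15) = (x - 2)*(x + 3)*(x + 4)*(x - 5)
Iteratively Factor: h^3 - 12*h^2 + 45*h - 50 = (h - 5)*(h^2 - 7*h + 10) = (h - 5)*(h - 2)*(h - 5)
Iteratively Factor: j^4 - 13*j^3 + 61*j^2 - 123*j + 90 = (j - 5)*(j^3 - 8*j^2 + 21*j - 18) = (j - 5)*(j - 3)*(j^2 - 5*j + 6) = (j - 5)*(j - 3)*(j - 2)*(j - 3)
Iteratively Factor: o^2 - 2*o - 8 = (o - 4)*(o + 2)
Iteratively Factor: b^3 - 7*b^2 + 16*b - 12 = (b - 2)*(b^2 - 5*b + 6) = (b - 2)^2*(b - 3)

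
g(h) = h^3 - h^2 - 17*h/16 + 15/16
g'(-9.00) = 259.94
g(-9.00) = -799.50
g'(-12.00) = 454.94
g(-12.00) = -1858.31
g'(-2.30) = 19.41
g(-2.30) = -14.08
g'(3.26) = 24.30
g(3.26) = 21.49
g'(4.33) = 46.52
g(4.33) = 58.77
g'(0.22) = -1.36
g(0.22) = 0.67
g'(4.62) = 53.73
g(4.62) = 73.30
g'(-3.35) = 39.30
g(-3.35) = -44.32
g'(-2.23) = 18.32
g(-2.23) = -12.76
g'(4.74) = 56.86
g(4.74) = 79.93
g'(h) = 3*h^2 - 2*h - 17/16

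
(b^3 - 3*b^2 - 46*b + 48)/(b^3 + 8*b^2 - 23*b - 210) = (b^2 - 9*b + 8)/(b^2 + 2*b - 35)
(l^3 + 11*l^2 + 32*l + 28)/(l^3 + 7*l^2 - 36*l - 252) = (l^2 + 4*l + 4)/(l^2 - 36)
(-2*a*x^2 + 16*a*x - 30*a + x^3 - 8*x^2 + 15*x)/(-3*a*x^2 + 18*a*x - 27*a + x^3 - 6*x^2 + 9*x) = (-2*a*x + 10*a + x^2 - 5*x)/(-3*a*x + 9*a + x^2 - 3*x)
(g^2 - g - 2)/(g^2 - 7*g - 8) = (g - 2)/(g - 8)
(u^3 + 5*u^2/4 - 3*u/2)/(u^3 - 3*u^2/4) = (u + 2)/u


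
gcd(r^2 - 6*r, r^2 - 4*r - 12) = r - 6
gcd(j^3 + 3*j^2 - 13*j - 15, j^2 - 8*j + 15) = j - 3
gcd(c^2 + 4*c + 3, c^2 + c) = c + 1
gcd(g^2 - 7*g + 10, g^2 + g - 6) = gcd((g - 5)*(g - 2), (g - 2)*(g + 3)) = g - 2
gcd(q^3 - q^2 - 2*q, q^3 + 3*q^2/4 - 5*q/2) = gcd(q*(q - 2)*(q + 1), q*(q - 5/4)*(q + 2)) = q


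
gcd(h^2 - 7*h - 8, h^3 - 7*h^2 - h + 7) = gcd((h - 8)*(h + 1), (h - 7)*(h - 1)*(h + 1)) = h + 1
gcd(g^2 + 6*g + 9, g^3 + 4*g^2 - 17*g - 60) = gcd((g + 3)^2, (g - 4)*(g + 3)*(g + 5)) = g + 3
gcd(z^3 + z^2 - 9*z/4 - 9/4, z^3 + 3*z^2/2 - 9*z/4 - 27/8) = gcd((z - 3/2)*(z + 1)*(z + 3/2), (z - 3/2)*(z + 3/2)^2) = z^2 - 9/4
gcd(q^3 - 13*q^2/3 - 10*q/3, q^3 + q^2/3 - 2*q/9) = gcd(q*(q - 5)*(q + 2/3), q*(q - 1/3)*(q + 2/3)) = q^2 + 2*q/3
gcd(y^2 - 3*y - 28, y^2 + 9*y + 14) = 1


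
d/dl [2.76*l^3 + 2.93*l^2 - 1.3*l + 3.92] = 8.28*l^2 + 5.86*l - 1.3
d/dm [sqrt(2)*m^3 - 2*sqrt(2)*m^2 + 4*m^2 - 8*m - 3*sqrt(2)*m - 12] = 3*sqrt(2)*m^2 - 4*sqrt(2)*m + 8*m - 8 - 3*sqrt(2)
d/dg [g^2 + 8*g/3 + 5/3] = 2*g + 8/3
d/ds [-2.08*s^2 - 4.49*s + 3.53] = -4.16*s - 4.49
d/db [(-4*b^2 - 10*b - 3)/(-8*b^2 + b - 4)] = (-84*b^2 - 16*b + 43)/(64*b^4 - 16*b^3 + 65*b^2 - 8*b + 16)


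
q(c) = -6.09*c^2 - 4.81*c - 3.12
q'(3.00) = -41.35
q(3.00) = -72.36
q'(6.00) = -77.89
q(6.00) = -251.22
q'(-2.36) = 23.93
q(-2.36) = -25.69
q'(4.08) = -54.50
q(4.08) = -124.12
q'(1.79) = -26.61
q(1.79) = -31.24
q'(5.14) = -67.42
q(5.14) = -188.74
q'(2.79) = -38.79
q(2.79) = -63.95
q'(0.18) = -7.00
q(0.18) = -4.18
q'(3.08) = -42.32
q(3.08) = -75.71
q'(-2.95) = 31.12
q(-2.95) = -41.93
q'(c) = -12.18*c - 4.81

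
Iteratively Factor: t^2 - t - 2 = (t + 1)*(t - 2)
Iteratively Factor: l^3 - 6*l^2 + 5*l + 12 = (l - 3)*(l^2 - 3*l - 4) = (l - 3)*(l + 1)*(l - 4)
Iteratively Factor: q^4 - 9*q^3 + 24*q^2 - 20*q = (q - 2)*(q^3 - 7*q^2 + 10*q) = (q - 5)*(q - 2)*(q^2 - 2*q) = (q - 5)*(q - 2)^2*(q)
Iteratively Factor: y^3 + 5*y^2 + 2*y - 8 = (y + 4)*(y^2 + y - 2) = (y + 2)*(y + 4)*(y - 1)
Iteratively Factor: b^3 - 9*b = (b + 3)*(b^2 - 3*b) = b*(b + 3)*(b - 3)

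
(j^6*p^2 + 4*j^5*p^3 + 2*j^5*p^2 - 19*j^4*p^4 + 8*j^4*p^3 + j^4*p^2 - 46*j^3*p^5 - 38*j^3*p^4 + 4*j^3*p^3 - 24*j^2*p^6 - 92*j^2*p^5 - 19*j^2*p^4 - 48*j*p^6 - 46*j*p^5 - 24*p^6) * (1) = j^6*p^2 + 4*j^5*p^3 + 2*j^5*p^2 - 19*j^4*p^4 + 8*j^4*p^3 + j^4*p^2 - 46*j^3*p^5 - 38*j^3*p^4 + 4*j^3*p^3 - 24*j^2*p^6 - 92*j^2*p^5 - 19*j^2*p^4 - 48*j*p^6 - 46*j*p^5 - 24*p^6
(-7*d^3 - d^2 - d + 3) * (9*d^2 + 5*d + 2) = -63*d^5 - 44*d^4 - 28*d^3 + 20*d^2 + 13*d + 6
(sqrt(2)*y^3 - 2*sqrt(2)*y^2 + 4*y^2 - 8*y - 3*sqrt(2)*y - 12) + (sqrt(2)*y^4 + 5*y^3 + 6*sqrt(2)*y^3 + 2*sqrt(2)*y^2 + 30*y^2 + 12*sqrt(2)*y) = sqrt(2)*y^4 + 5*y^3 + 7*sqrt(2)*y^3 + 34*y^2 - 8*y + 9*sqrt(2)*y - 12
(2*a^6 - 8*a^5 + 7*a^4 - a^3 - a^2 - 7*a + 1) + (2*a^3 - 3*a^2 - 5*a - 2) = 2*a^6 - 8*a^5 + 7*a^4 + a^3 - 4*a^2 - 12*a - 1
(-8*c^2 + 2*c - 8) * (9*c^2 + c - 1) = -72*c^4 + 10*c^3 - 62*c^2 - 10*c + 8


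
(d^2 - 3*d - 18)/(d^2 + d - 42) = (d + 3)/(d + 7)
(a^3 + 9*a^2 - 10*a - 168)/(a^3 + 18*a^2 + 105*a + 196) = (a^2 + 2*a - 24)/(a^2 + 11*a + 28)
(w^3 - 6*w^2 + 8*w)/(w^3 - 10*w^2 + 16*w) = (w - 4)/(w - 8)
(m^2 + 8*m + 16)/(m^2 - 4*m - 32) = (m + 4)/(m - 8)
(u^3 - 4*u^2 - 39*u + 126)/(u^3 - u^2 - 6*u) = (u^2 - u - 42)/(u*(u + 2))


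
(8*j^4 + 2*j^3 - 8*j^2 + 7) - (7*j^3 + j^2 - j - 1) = 8*j^4 - 5*j^3 - 9*j^2 + j + 8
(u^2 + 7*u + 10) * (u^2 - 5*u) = u^4 + 2*u^3 - 25*u^2 - 50*u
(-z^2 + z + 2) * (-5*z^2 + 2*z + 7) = 5*z^4 - 7*z^3 - 15*z^2 + 11*z + 14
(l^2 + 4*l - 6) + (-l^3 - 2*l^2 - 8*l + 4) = -l^3 - l^2 - 4*l - 2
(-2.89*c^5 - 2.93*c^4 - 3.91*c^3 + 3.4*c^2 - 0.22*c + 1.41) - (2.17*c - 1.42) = -2.89*c^5 - 2.93*c^4 - 3.91*c^3 + 3.4*c^2 - 2.39*c + 2.83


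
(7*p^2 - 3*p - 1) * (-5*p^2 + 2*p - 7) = -35*p^4 + 29*p^3 - 50*p^2 + 19*p + 7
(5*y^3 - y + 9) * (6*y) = 30*y^4 - 6*y^2 + 54*y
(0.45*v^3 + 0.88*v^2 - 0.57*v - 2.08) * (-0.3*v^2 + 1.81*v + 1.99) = -0.135*v^5 + 0.5505*v^4 + 2.6593*v^3 + 1.3435*v^2 - 4.8991*v - 4.1392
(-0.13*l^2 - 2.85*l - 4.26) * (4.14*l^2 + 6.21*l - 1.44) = -0.5382*l^4 - 12.6063*l^3 - 35.1477*l^2 - 22.3506*l + 6.1344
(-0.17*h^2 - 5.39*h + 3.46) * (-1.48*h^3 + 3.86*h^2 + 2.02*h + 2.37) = 0.2516*h^5 + 7.321*h^4 - 26.2696*h^3 + 2.0649*h^2 - 5.7851*h + 8.2002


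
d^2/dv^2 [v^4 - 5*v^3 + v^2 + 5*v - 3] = 12*v^2 - 30*v + 2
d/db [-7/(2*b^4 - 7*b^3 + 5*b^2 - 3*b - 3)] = 7*(8*b^3 - 21*b^2 + 10*b - 3)/(-2*b^4 + 7*b^3 - 5*b^2 + 3*b + 3)^2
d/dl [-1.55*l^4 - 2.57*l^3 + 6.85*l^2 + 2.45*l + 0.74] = -6.2*l^3 - 7.71*l^2 + 13.7*l + 2.45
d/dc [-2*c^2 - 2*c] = -4*c - 2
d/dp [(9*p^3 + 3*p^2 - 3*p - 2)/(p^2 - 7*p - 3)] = (9*p^4 - 126*p^3 - 99*p^2 - 14*p - 5)/(p^4 - 14*p^3 + 43*p^2 + 42*p + 9)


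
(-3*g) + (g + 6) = 6 - 2*g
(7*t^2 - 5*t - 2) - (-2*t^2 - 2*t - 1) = 9*t^2 - 3*t - 1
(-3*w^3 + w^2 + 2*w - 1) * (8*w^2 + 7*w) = -24*w^5 - 13*w^4 + 23*w^3 + 6*w^2 - 7*w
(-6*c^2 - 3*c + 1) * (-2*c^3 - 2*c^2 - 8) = 12*c^5 + 18*c^4 + 4*c^3 + 46*c^2 + 24*c - 8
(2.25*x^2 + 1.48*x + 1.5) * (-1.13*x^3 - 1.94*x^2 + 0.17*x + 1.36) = -2.5425*x^5 - 6.0374*x^4 - 4.1837*x^3 + 0.4016*x^2 + 2.2678*x + 2.04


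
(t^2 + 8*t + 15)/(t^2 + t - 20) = (t + 3)/(t - 4)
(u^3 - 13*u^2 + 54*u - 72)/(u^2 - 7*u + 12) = u - 6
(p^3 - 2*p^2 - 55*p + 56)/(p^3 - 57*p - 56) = (p - 1)/(p + 1)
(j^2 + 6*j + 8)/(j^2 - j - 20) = (j + 2)/(j - 5)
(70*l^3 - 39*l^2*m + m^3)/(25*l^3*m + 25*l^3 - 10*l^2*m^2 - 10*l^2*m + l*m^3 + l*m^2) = (14*l^2 - 5*l*m - m^2)/(l*(5*l*m + 5*l - m^2 - m))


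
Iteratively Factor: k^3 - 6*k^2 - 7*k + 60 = (k + 3)*(k^2 - 9*k + 20) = (k - 5)*(k + 3)*(k - 4)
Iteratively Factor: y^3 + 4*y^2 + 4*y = (y + 2)*(y^2 + 2*y) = (y + 2)^2*(y)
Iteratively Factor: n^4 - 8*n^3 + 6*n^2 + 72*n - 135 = (n - 3)*(n^3 - 5*n^2 - 9*n + 45) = (n - 3)^2*(n^2 - 2*n - 15) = (n - 3)^2*(n + 3)*(n - 5)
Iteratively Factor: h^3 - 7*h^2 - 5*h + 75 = (h - 5)*(h^2 - 2*h - 15) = (h - 5)^2*(h + 3)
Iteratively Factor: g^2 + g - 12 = (g - 3)*(g + 4)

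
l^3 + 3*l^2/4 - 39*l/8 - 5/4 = (l - 2)*(l + 1/4)*(l + 5/2)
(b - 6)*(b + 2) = b^2 - 4*b - 12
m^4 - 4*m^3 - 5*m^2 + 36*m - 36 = (m - 3)*(m - 2)^2*(m + 3)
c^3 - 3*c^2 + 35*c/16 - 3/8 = (c - 2)*(c - 3/4)*(c - 1/4)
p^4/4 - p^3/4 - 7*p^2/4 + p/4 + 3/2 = (p/4 + 1/2)*(p - 3)*(p - 1)*(p + 1)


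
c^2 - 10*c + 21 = (c - 7)*(c - 3)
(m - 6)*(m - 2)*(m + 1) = m^3 - 7*m^2 + 4*m + 12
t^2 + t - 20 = (t - 4)*(t + 5)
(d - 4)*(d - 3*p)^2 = d^3 - 6*d^2*p - 4*d^2 + 9*d*p^2 + 24*d*p - 36*p^2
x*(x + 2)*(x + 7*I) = x^3 + 2*x^2 + 7*I*x^2 + 14*I*x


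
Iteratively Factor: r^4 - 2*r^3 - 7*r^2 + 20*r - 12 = (r - 2)*(r^3 - 7*r + 6) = (r - 2)*(r + 3)*(r^2 - 3*r + 2) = (r - 2)*(r - 1)*(r + 3)*(r - 2)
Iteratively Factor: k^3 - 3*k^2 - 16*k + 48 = (k + 4)*(k^2 - 7*k + 12) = (k - 4)*(k + 4)*(k - 3)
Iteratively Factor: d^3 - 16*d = (d - 4)*(d^2 + 4*d) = d*(d - 4)*(d + 4)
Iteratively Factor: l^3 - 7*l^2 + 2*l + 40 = (l - 4)*(l^2 - 3*l - 10) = (l - 4)*(l + 2)*(l - 5)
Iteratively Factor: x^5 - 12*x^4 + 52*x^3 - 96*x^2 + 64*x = (x - 2)*(x^4 - 10*x^3 + 32*x^2 - 32*x) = (x - 4)*(x - 2)*(x^3 - 6*x^2 + 8*x) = x*(x - 4)*(x - 2)*(x^2 - 6*x + 8) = x*(x - 4)*(x - 2)^2*(x - 4)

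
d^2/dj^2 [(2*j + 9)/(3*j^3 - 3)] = 2*j*(j^3*(6*j + 27) + (-4*j - 9)*(j^3 - 1))/(j^3 - 1)^3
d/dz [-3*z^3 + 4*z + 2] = 4 - 9*z^2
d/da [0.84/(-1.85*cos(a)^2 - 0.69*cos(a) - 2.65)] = -(3.108*cos(a) + 0.5796)*sin(a)/(1.85*cos(a)^2 + 0.69*cos(a) + 2.65)^2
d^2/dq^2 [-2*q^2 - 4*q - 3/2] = -4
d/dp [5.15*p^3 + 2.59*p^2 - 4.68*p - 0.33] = 15.45*p^2 + 5.18*p - 4.68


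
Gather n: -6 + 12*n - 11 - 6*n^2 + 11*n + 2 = -6*n^2 + 23*n - 15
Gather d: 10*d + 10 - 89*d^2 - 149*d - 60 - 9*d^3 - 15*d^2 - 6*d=-9*d^3 - 104*d^2 - 145*d - 50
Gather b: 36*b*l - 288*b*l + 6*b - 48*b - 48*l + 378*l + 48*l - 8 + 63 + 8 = b*(-252*l - 42) + 378*l + 63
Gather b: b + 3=b + 3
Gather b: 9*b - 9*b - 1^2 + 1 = 0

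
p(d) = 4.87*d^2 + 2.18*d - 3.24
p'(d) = 9.74*d + 2.18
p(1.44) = 10.00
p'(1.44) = 16.21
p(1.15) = 5.71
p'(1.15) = 13.38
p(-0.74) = -2.19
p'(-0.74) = -5.03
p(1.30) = 7.82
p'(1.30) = 14.84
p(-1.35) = 2.69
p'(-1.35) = -10.97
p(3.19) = 53.27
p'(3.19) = 33.25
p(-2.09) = 13.48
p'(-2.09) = -18.18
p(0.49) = -1.00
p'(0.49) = 6.95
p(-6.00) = 159.00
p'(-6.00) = -56.26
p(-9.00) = 371.61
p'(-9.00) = -85.48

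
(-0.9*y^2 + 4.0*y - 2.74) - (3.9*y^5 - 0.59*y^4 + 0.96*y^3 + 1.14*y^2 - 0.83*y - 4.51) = -3.9*y^5 + 0.59*y^4 - 0.96*y^3 - 2.04*y^2 + 4.83*y + 1.77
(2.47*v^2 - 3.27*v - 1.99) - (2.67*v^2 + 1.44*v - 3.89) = -0.2*v^2 - 4.71*v + 1.9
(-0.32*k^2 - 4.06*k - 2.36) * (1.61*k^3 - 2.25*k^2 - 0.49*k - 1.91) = -0.5152*k^5 - 5.8166*k^4 + 5.4922*k^3 + 7.9106*k^2 + 8.911*k + 4.5076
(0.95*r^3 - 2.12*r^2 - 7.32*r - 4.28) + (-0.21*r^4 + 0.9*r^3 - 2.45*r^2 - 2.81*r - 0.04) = -0.21*r^4 + 1.85*r^3 - 4.57*r^2 - 10.13*r - 4.32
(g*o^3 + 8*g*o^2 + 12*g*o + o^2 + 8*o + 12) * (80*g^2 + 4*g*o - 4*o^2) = 80*g^3*o^3 + 640*g^3*o^2 + 960*g^3*o + 4*g^2*o^4 + 32*g^2*o^3 + 128*g^2*o^2 + 640*g^2*o + 960*g^2 - 4*g*o^5 - 32*g*o^4 - 44*g*o^3 + 32*g*o^2 + 48*g*o - 4*o^4 - 32*o^3 - 48*o^2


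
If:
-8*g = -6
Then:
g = 3/4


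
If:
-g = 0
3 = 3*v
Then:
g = 0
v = 1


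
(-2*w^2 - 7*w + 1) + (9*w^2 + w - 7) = 7*w^2 - 6*w - 6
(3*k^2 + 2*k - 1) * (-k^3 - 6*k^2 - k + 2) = -3*k^5 - 20*k^4 - 14*k^3 + 10*k^2 + 5*k - 2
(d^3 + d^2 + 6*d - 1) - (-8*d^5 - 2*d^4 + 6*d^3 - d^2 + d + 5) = 8*d^5 + 2*d^4 - 5*d^3 + 2*d^2 + 5*d - 6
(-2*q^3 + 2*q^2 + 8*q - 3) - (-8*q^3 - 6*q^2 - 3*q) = 6*q^3 + 8*q^2 + 11*q - 3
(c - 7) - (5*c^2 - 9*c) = -5*c^2 + 10*c - 7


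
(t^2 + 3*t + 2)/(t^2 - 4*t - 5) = (t + 2)/(t - 5)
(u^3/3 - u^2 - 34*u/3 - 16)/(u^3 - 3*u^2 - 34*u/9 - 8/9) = 3*(-u^3 + 3*u^2 + 34*u + 48)/(-9*u^3 + 27*u^2 + 34*u + 8)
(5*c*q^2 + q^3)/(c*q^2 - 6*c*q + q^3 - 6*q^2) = q*(5*c + q)/(c*q - 6*c + q^2 - 6*q)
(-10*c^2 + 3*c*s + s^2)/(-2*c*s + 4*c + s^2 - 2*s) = (5*c + s)/(s - 2)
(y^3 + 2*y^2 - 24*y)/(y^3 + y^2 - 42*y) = (y^2 + 2*y - 24)/(y^2 + y - 42)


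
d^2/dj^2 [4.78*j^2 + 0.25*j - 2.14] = 9.56000000000000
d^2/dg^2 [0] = 0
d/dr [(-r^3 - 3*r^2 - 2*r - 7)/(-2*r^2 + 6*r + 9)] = (2*r^4 - 12*r^3 - 49*r^2 - 82*r + 24)/(4*r^4 - 24*r^3 + 108*r + 81)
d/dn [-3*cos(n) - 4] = 3*sin(n)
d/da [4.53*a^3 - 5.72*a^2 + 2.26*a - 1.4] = 13.59*a^2 - 11.44*a + 2.26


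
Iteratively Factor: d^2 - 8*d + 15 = (d - 3)*(d - 5)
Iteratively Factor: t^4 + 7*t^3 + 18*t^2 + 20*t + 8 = (t + 1)*(t^3 + 6*t^2 + 12*t + 8) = (t + 1)*(t + 2)*(t^2 + 4*t + 4) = (t + 1)*(t + 2)^2*(t + 2)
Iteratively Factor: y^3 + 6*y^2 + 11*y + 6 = (y + 3)*(y^2 + 3*y + 2) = (y + 1)*(y + 3)*(y + 2)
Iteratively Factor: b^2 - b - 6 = (b - 3)*(b + 2)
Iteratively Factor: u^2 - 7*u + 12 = (u - 4)*(u - 3)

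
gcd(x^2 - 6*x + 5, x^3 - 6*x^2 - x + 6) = x - 1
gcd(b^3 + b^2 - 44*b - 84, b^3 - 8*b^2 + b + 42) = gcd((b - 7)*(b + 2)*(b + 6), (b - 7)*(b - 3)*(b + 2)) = b^2 - 5*b - 14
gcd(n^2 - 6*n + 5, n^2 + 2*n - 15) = 1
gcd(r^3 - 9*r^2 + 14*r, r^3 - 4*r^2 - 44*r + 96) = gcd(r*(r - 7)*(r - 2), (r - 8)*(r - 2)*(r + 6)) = r - 2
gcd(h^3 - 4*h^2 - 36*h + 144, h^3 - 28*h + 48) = h^2 + 2*h - 24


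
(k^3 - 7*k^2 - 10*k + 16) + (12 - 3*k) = k^3 - 7*k^2 - 13*k + 28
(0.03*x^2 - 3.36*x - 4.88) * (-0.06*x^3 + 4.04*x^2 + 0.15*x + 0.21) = -0.0018*x^5 + 0.3228*x^4 - 13.2771*x^3 - 20.2129*x^2 - 1.4376*x - 1.0248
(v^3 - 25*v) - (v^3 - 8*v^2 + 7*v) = 8*v^2 - 32*v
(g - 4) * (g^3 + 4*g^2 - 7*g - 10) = g^4 - 23*g^2 + 18*g + 40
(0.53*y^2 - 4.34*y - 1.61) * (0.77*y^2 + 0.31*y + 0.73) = 0.4081*y^4 - 3.1775*y^3 - 2.1982*y^2 - 3.6673*y - 1.1753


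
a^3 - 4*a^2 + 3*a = a*(a - 3)*(a - 1)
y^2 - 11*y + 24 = (y - 8)*(y - 3)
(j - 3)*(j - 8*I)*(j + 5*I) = j^3 - 3*j^2 - 3*I*j^2 + 40*j + 9*I*j - 120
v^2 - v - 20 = (v - 5)*(v + 4)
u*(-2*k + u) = -2*k*u + u^2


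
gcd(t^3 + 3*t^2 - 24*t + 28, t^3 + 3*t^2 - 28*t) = t + 7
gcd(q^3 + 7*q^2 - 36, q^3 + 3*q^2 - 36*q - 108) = q^2 + 9*q + 18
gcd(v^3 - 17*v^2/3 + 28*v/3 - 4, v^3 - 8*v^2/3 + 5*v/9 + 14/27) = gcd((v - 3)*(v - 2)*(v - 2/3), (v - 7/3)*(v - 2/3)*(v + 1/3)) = v - 2/3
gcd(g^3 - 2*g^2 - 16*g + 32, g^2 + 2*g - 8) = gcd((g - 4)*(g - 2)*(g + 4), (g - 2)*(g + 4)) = g^2 + 2*g - 8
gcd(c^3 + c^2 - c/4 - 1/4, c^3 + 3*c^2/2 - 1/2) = c^2 + c/2 - 1/2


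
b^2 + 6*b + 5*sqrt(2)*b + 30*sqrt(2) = (b + 6)*(b + 5*sqrt(2))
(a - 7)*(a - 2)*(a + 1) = a^3 - 8*a^2 + 5*a + 14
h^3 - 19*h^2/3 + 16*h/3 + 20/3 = (h - 5)*(h - 2)*(h + 2/3)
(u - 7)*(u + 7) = u^2 - 49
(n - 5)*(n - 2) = n^2 - 7*n + 10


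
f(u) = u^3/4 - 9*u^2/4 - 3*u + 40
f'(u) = 3*u^2/4 - 9*u/2 - 3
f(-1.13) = 40.16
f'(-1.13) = 3.04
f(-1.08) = 40.30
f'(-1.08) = 2.73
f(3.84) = 9.46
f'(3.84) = -9.22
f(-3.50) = 12.22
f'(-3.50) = 21.94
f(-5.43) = -50.08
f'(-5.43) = 43.55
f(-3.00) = 22.00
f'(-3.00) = 17.25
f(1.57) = 30.71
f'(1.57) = -8.22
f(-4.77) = -24.02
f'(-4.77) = 35.53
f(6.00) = -5.00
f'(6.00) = -3.00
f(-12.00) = -680.00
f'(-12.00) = 159.00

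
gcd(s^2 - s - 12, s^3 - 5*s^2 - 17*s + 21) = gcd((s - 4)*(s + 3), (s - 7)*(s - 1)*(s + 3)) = s + 3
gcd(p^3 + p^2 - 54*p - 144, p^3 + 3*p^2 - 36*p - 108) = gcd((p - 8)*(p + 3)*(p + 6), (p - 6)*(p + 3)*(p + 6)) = p^2 + 9*p + 18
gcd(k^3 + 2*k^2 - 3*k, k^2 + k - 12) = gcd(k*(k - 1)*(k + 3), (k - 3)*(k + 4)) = 1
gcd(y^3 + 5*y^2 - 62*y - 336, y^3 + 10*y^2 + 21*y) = y + 7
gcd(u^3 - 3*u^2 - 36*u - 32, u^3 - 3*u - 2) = u + 1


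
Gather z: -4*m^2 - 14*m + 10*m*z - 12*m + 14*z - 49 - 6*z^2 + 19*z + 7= -4*m^2 - 26*m - 6*z^2 + z*(10*m + 33) - 42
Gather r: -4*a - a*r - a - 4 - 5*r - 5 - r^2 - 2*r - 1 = -5*a - r^2 + r*(-a - 7) - 10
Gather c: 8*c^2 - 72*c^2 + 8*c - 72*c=-64*c^2 - 64*c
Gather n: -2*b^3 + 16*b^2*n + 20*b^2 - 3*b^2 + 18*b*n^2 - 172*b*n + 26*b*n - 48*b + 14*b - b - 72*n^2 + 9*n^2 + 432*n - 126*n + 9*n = -2*b^3 + 17*b^2 - 35*b + n^2*(18*b - 63) + n*(16*b^2 - 146*b + 315)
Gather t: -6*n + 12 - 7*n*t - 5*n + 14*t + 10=-11*n + t*(14 - 7*n) + 22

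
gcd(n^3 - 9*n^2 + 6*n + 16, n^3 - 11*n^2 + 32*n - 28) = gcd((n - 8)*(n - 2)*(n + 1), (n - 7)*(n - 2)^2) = n - 2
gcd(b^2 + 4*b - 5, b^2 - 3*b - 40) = b + 5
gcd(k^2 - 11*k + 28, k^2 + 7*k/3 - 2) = 1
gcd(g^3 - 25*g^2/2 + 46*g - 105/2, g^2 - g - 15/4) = g - 5/2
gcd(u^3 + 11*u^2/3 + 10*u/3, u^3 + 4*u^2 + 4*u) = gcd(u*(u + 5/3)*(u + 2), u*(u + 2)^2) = u^2 + 2*u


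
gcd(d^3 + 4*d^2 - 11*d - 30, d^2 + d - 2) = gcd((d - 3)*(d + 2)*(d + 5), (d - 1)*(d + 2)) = d + 2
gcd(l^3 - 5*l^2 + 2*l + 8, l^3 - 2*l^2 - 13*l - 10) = l + 1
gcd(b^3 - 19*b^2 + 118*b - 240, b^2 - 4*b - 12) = b - 6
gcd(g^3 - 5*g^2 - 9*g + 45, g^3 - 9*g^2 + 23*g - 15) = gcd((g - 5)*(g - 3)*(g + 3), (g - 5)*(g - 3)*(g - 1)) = g^2 - 8*g + 15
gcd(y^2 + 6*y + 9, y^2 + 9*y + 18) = y + 3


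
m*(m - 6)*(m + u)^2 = m^4 + 2*m^3*u - 6*m^3 + m^2*u^2 - 12*m^2*u - 6*m*u^2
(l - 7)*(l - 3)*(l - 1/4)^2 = l^4 - 21*l^3/2 + 417*l^2/16 - 89*l/8 + 21/16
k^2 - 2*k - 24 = (k - 6)*(k + 4)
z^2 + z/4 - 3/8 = (z - 1/2)*(z + 3/4)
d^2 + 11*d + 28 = (d + 4)*(d + 7)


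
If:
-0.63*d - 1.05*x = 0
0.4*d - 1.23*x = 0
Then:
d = 0.00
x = 0.00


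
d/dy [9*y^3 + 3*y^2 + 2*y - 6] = 27*y^2 + 6*y + 2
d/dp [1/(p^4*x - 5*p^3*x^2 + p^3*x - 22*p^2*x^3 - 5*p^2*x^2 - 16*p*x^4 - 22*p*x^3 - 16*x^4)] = (-4*p^3 + 15*p^2*x - 3*p^2 + 44*p*x^2 + 10*p*x + 16*x^3 + 22*x^2)/(x*(-p^4 + 5*p^3*x - p^3 + 22*p^2*x^2 + 5*p^2*x + 16*p*x^3 + 22*p*x^2 + 16*x^3)^2)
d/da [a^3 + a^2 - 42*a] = 3*a^2 + 2*a - 42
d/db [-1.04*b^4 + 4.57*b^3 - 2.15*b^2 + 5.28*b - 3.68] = -4.16*b^3 + 13.71*b^2 - 4.3*b + 5.28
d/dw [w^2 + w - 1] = 2*w + 1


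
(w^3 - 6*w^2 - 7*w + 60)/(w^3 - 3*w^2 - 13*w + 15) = (w - 4)/(w - 1)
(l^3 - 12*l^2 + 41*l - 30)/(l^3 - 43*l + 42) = (l - 5)/(l + 7)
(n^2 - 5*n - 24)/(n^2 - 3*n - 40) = (n + 3)/(n + 5)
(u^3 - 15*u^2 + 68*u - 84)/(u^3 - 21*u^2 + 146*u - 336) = (u - 2)/(u - 8)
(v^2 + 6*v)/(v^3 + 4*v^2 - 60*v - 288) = v/(v^2 - 2*v - 48)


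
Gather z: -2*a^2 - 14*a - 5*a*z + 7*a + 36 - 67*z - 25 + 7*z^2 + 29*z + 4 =-2*a^2 - 7*a + 7*z^2 + z*(-5*a - 38) + 15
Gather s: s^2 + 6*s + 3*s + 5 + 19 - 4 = s^2 + 9*s + 20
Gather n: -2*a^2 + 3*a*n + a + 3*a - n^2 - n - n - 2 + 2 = -2*a^2 + 4*a - n^2 + n*(3*a - 2)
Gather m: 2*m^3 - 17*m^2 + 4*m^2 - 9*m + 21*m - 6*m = 2*m^3 - 13*m^2 + 6*m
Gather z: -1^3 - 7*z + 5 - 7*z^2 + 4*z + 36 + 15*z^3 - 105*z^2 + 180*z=15*z^3 - 112*z^2 + 177*z + 40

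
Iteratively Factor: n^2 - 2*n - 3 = (n - 3)*(n + 1)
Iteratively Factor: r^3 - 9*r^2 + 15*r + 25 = (r - 5)*(r^2 - 4*r - 5) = (r - 5)^2*(r + 1)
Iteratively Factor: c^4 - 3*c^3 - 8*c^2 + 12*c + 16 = (c + 2)*(c^3 - 5*c^2 + 2*c + 8) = (c - 4)*(c + 2)*(c^2 - c - 2) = (c - 4)*(c - 2)*(c + 2)*(c + 1)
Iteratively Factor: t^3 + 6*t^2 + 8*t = (t)*(t^2 + 6*t + 8) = t*(t + 4)*(t + 2)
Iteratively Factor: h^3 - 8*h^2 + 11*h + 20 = (h + 1)*(h^2 - 9*h + 20) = (h - 4)*(h + 1)*(h - 5)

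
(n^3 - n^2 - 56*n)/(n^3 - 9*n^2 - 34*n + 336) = n*(n + 7)/(n^2 - n - 42)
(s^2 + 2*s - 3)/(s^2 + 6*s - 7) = (s + 3)/(s + 7)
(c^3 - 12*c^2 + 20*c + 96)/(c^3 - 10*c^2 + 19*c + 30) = (c^2 - 6*c - 16)/(c^2 - 4*c - 5)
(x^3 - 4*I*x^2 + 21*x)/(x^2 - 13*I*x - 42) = x*(x + 3*I)/(x - 6*I)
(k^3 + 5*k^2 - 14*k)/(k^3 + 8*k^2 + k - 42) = k/(k + 3)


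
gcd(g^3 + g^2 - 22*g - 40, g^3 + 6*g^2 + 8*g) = g^2 + 6*g + 8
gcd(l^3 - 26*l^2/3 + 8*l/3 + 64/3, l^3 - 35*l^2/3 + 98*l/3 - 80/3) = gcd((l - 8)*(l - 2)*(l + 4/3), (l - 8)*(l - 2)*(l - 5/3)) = l^2 - 10*l + 16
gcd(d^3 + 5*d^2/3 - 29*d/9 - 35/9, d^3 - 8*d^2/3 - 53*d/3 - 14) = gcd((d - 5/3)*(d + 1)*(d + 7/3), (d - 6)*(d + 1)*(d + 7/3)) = d^2 + 10*d/3 + 7/3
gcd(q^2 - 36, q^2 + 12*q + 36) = q + 6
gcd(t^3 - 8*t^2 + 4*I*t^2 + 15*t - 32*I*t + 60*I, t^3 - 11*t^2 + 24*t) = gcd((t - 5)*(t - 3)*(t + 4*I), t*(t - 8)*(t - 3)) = t - 3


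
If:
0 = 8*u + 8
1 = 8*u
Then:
No Solution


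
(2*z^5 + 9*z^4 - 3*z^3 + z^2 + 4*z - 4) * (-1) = -2*z^5 - 9*z^4 + 3*z^3 - z^2 - 4*z + 4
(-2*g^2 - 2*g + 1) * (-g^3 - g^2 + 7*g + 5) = 2*g^5 + 4*g^4 - 13*g^3 - 25*g^2 - 3*g + 5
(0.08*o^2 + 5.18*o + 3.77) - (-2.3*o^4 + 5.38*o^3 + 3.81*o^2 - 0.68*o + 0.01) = 2.3*o^4 - 5.38*o^3 - 3.73*o^2 + 5.86*o + 3.76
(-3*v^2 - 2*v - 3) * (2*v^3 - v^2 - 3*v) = -6*v^5 - v^4 + 5*v^3 + 9*v^2 + 9*v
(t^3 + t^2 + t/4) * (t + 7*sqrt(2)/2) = t^4 + t^3 + 7*sqrt(2)*t^3/2 + t^2/4 + 7*sqrt(2)*t^2/2 + 7*sqrt(2)*t/8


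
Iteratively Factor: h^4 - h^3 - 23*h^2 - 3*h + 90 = (h - 2)*(h^3 + h^2 - 21*h - 45) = (h - 2)*(h + 3)*(h^2 - 2*h - 15) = (h - 5)*(h - 2)*(h + 3)*(h + 3)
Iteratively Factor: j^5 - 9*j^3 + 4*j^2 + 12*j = (j)*(j^4 - 9*j^2 + 4*j + 12) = j*(j - 2)*(j^3 + 2*j^2 - 5*j - 6) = j*(j - 2)*(j + 3)*(j^2 - j - 2) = j*(j - 2)*(j + 1)*(j + 3)*(j - 2)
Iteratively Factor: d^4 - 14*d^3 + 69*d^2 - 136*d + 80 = (d - 4)*(d^3 - 10*d^2 + 29*d - 20) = (d - 5)*(d - 4)*(d^2 - 5*d + 4) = (d - 5)*(d - 4)*(d - 1)*(d - 4)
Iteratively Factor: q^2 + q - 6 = (q + 3)*(q - 2)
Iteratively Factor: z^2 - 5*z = (z - 5)*(z)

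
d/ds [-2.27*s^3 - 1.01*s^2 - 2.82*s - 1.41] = -6.81*s^2 - 2.02*s - 2.82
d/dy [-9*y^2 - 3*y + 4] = -18*y - 3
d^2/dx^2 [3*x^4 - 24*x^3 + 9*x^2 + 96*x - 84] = 36*x^2 - 144*x + 18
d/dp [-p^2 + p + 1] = 1 - 2*p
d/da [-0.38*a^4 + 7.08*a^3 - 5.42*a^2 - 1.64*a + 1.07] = -1.52*a^3 + 21.24*a^2 - 10.84*a - 1.64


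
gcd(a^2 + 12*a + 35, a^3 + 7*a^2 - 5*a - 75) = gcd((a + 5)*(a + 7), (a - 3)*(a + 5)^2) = a + 5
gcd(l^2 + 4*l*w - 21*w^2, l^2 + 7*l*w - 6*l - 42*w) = l + 7*w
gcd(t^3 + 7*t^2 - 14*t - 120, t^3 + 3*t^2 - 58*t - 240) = t^2 + 11*t + 30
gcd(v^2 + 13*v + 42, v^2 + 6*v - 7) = v + 7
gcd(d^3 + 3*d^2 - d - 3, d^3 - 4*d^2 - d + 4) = d^2 - 1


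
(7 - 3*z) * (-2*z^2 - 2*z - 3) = 6*z^3 - 8*z^2 - 5*z - 21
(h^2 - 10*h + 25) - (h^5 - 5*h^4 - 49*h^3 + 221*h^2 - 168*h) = -h^5 + 5*h^4 + 49*h^3 - 220*h^2 + 158*h + 25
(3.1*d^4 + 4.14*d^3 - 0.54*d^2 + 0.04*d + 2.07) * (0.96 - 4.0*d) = -12.4*d^5 - 13.584*d^4 + 6.1344*d^3 - 0.6784*d^2 - 8.2416*d + 1.9872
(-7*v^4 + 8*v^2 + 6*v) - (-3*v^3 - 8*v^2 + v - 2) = -7*v^4 + 3*v^3 + 16*v^2 + 5*v + 2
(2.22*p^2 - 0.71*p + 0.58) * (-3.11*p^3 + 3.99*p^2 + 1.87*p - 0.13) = -6.9042*p^5 + 11.0659*p^4 - 0.485299999999999*p^3 + 0.6979*p^2 + 1.1769*p - 0.0754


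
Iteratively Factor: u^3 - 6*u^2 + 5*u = (u)*(u^2 - 6*u + 5) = u*(u - 5)*(u - 1)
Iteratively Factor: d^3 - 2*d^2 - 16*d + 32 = (d - 4)*(d^2 + 2*d - 8) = (d - 4)*(d - 2)*(d + 4)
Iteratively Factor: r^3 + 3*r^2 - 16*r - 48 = (r - 4)*(r^2 + 7*r + 12) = (r - 4)*(r + 4)*(r + 3)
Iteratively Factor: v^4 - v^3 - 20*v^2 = (v - 5)*(v^3 + 4*v^2) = v*(v - 5)*(v^2 + 4*v) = v^2*(v - 5)*(v + 4)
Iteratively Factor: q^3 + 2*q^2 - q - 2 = (q + 2)*(q^2 - 1) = (q + 1)*(q + 2)*(q - 1)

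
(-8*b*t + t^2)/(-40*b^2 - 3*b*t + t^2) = t/(5*b + t)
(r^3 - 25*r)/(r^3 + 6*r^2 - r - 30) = r*(r - 5)/(r^2 + r - 6)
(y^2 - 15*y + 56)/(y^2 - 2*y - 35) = (y - 8)/(y + 5)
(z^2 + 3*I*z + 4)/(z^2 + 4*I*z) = (z - I)/z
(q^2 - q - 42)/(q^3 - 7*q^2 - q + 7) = (q + 6)/(q^2 - 1)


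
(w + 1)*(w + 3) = w^2 + 4*w + 3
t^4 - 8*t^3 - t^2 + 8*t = t*(t - 8)*(t - 1)*(t + 1)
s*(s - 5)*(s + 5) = s^3 - 25*s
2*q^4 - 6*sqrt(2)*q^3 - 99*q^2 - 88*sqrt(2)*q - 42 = (q - 7*sqrt(2))*(q + 3*sqrt(2))*(sqrt(2)*q + 1)^2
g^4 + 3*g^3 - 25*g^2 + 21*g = g*(g - 3)*(g - 1)*(g + 7)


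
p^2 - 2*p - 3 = (p - 3)*(p + 1)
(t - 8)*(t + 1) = t^2 - 7*t - 8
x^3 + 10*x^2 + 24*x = x*(x + 4)*(x + 6)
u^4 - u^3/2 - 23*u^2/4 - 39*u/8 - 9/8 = (u - 3)*(u + 1/2)^2*(u + 3/2)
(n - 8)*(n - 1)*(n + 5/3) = n^3 - 22*n^2/3 - 7*n + 40/3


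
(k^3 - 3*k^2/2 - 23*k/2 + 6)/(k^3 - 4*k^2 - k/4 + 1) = 2*(k + 3)/(2*k + 1)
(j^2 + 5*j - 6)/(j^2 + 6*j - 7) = (j + 6)/(j + 7)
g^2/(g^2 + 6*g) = g/(g + 6)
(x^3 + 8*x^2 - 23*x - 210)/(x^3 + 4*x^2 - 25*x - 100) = (x^2 + 13*x + 42)/(x^2 + 9*x + 20)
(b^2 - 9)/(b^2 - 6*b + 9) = (b + 3)/(b - 3)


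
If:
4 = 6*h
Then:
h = 2/3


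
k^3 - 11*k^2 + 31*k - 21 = (k - 7)*(k - 3)*(k - 1)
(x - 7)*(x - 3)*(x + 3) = x^3 - 7*x^2 - 9*x + 63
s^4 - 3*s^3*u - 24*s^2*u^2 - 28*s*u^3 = s*(s - 7*u)*(s + 2*u)^2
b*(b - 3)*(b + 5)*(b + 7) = b^4 + 9*b^3 - b^2 - 105*b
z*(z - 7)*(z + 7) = z^3 - 49*z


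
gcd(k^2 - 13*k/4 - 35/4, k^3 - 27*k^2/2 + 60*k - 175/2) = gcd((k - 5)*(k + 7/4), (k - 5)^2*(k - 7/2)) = k - 5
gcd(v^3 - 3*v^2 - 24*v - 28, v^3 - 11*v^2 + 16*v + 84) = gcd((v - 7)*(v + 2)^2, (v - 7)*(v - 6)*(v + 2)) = v^2 - 5*v - 14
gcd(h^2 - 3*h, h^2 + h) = h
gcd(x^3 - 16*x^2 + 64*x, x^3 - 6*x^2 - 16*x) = x^2 - 8*x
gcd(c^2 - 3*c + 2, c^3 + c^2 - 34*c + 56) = c - 2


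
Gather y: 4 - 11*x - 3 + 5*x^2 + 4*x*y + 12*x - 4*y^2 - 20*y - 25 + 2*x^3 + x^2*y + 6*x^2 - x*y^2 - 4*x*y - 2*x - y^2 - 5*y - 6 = 2*x^3 + 11*x^2 - x + y^2*(-x - 5) + y*(x^2 - 25) - 30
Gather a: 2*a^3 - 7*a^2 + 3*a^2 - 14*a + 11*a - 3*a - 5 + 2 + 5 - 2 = 2*a^3 - 4*a^2 - 6*a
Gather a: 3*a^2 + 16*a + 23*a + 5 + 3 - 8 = 3*a^2 + 39*a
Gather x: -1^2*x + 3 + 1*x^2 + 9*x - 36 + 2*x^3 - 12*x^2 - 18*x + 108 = 2*x^3 - 11*x^2 - 10*x + 75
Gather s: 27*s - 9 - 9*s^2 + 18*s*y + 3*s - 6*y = -9*s^2 + s*(18*y + 30) - 6*y - 9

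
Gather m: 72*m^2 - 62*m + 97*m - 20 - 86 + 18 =72*m^2 + 35*m - 88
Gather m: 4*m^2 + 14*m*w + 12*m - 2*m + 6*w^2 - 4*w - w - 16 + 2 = 4*m^2 + m*(14*w + 10) + 6*w^2 - 5*w - 14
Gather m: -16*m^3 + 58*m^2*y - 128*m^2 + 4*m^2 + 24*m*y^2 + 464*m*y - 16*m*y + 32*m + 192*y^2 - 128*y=-16*m^3 + m^2*(58*y - 124) + m*(24*y^2 + 448*y + 32) + 192*y^2 - 128*y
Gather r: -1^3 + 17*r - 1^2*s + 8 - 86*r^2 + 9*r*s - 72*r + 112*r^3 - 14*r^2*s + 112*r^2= 112*r^3 + r^2*(26 - 14*s) + r*(9*s - 55) - s + 7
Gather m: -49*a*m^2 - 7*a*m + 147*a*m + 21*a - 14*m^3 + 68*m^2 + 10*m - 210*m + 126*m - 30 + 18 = 21*a - 14*m^3 + m^2*(68 - 49*a) + m*(140*a - 74) - 12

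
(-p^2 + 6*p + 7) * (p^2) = -p^4 + 6*p^3 + 7*p^2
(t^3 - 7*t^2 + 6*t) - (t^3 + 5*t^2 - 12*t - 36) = -12*t^2 + 18*t + 36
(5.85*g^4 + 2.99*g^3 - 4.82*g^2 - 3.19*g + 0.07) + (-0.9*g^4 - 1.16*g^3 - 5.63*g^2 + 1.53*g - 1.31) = 4.95*g^4 + 1.83*g^3 - 10.45*g^2 - 1.66*g - 1.24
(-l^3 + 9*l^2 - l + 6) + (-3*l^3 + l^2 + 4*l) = -4*l^3 + 10*l^2 + 3*l + 6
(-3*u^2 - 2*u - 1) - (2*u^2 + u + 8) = -5*u^2 - 3*u - 9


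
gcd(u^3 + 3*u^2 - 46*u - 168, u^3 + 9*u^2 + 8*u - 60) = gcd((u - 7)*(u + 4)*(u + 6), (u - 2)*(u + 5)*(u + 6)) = u + 6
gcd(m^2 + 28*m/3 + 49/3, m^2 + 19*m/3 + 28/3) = m + 7/3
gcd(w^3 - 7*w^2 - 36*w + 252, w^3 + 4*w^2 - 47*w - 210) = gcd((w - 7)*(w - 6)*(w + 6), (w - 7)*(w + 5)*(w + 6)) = w^2 - w - 42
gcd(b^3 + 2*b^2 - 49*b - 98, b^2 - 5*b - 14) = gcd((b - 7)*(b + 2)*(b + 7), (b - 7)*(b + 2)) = b^2 - 5*b - 14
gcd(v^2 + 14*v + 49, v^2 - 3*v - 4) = 1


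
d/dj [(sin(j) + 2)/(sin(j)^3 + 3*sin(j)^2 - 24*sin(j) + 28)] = (-13*sin(j) + cos(2*j) - 39)*cos(j)/((sin(j) - 2)^3*(sin(j) + 7)^2)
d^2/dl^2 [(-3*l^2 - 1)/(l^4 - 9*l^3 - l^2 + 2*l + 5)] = 2*(-9*l^8 + 81*l^7 - 256*l^6 + 171*l^5 - 459*l^4 - 1027*l^3 + 36*l^2 - 129*l - 84)/(l^12 - 27*l^11 + 240*l^10 - 669*l^9 - 333*l^8 + 177*l^7 + 1304*l^6 + 228*l^5 - 462*l^4 - 727*l^3 - 15*l^2 + 150*l + 125)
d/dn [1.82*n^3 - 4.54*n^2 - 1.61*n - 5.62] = 5.46*n^2 - 9.08*n - 1.61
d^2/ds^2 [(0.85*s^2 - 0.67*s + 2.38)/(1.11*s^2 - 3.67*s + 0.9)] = (5.274276*s^3 + 12.499488*s^2 - 54.156456*s + 56.307704)/(1.367631*s^6 - 13.565421*s^5 + 48.178107*s^4 - 71.428843*s^3 + 39.06333*s^2 - 8.9181*s + 0.729)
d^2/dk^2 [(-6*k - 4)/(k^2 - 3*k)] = 12*(-k^3 - 2*k^2 + 6*k - 6)/(k^3*(k^3 - 9*k^2 + 27*k - 27))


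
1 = 1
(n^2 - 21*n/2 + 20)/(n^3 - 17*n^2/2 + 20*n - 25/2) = (n - 8)/(n^2 - 6*n + 5)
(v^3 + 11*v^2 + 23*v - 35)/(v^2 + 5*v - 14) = (v^2 + 4*v - 5)/(v - 2)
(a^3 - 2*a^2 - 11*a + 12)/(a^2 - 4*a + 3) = (a^2 - a - 12)/(a - 3)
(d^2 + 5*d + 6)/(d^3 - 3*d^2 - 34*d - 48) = 1/(d - 8)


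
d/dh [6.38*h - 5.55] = 6.38000000000000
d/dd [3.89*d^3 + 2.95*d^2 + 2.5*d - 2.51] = 11.67*d^2 + 5.9*d + 2.5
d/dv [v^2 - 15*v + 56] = 2*v - 15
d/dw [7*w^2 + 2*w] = 14*w + 2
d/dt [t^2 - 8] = 2*t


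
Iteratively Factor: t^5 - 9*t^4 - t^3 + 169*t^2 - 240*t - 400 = (t - 5)*(t^4 - 4*t^3 - 21*t^2 + 64*t + 80) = (t - 5)*(t + 1)*(t^3 - 5*t^2 - 16*t + 80) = (t - 5)*(t + 1)*(t + 4)*(t^2 - 9*t + 20) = (t - 5)*(t - 4)*(t + 1)*(t + 4)*(t - 5)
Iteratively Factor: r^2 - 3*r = (r)*(r - 3)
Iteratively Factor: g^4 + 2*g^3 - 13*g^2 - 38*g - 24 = (g - 4)*(g^3 + 6*g^2 + 11*g + 6) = (g - 4)*(g + 1)*(g^2 + 5*g + 6) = (g - 4)*(g + 1)*(g + 3)*(g + 2)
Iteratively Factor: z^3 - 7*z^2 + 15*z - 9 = (z - 1)*(z^2 - 6*z + 9) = (z - 3)*(z - 1)*(z - 3)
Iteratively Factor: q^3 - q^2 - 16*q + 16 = (q - 4)*(q^2 + 3*q - 4) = (q - 4)*(q - 1)*(q + 4)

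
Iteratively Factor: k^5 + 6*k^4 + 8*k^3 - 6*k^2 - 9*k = (k - 1)*(k^4 + 7*k^3 + 15*k^2 + 9*k) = (k - 1)*(k + 3)*(k^3 + 4*k^2 + 3*k) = (k - 1)*(k + 3)^2*(k^2 + k) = k*(k - 1)*(k + 3)^2*(k + 1)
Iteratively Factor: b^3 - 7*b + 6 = (b - 2)*(b^2 + 2*b - 3) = (b - 2)*(b - 1)*(b + 3)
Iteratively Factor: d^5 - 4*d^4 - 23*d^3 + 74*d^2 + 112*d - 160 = (d + 4)*(d^4 - 8*d^3 + 9*d^2 + 38*d - 40) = (d - 1)*(d + 4)*(d^3 - 7*d^2 + 2*d + 40) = (d - 1)*(d + 2)*(d + 4)*(d^2 - 9*d + 20) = (d - 5)*(d - 1)*(d + 2)*(d + 4)*(d - 4)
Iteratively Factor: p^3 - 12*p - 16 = (p + 2)*(p^2 - 2*p - 8) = (p - 4)*(p + 2)*(p + 2)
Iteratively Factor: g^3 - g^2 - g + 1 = (g + 1)*(g^2 - 2*g + 1) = (g - 1)*(g + 1)*(g - 1)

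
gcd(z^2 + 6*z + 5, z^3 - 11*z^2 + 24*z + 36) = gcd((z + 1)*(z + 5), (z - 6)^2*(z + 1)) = z + 1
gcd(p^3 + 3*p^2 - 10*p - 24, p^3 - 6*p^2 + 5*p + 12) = p - 3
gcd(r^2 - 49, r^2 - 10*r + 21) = r - 7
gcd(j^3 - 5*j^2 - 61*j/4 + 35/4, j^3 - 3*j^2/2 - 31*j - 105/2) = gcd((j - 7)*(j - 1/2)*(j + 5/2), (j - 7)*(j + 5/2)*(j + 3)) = j^2 - 9*j/2 - 35/2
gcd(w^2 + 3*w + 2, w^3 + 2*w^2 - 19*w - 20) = w + 1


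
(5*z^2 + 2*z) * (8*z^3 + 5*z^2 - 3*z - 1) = 40*z^5 + 41*z^4 - 5*z^3 - 11*z^2 - 2*z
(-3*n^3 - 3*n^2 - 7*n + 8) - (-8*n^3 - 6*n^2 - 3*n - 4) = 5*n^3 + 3*n^2 - 4*n + 12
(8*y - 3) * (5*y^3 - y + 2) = 40*y^4 - 15*y^3 - 8*y^2 + 19*y - 6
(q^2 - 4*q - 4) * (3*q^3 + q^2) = 3*q^5 - 11*q^4 - 16*q^3 - 4*q^2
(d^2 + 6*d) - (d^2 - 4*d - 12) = 10*d + 12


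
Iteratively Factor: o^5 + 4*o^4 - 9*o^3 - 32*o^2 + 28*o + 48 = (o + 3)*(o^4 + o^3 - 12*o^2 + 4*o + 16) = (o - 2)*(o + 3)*(o^3 + 3*o^2 - 6*o - 8) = (o - 2)^2*(o + 3)*(o^2 + 5*o + 4) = (o - 2)^2*(o + 1)*(o + 3)*(o + 4)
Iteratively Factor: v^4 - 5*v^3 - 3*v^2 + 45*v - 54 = (v + 3)*(v^3 - 8*v^2 + 21*v - 18) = (v - 2)*(v + 3)*(v^2 - 6*v + 9) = (v - 3)*(v - 2)*(v + 3)*(v - 3)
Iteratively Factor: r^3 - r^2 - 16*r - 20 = (r + 2)*(r^2 - 3*r - 10) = (r + 2)^2*(r - 5)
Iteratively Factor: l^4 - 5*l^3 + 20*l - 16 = (l + 2)*(l^3 - 7*l^2 + 14*l - 8) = (l - 4)*(l + 2)*(l^2 - 3*l + 2) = (l - 4)*(l - 1)*(l + 2)*(l - 2)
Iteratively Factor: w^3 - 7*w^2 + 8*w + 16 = (w + 1)*(w^2 - 8*w + 16) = (w - 4)*(w + 1)*(w - 4)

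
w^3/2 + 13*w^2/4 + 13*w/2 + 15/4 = (w/2 + 1/2)*(w + 5/2)*(w + 3)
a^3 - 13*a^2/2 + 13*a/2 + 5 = (a - 5)*(a - 2)*(a + 1/2)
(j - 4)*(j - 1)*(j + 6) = j^3 + j^2 - 26*j + 24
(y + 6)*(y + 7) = y^2 + 13*y + 42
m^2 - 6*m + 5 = (m - 5)*(m - 1)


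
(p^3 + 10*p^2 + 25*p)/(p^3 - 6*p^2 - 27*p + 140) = p*(p + 5)/(p^2 - 11*p + 28)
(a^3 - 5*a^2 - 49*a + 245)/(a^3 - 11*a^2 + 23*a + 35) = (a + 7)/(a + 1)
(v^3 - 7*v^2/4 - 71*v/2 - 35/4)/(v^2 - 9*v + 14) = (4*v^2 + 21*v + 5)/(4*(v - 2))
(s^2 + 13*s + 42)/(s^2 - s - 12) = (s^2 + 13*s + 42)/(s^2 - s - 12)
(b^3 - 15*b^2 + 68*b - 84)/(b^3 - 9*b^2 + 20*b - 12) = (b - 7)/(b - 1)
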